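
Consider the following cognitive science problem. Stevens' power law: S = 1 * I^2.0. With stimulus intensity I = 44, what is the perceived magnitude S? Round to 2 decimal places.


S = 1 * 44^2.0
44^2.0 = 1936.0
S = 1 * 1936.0
= 1936.00


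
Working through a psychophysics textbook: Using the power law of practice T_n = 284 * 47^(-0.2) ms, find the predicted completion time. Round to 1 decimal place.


T_n = 284 * 47^(-0.2)
47^(-0.2) = 0.462999
T_n = 284 * 0.462999
= 131.5 ms


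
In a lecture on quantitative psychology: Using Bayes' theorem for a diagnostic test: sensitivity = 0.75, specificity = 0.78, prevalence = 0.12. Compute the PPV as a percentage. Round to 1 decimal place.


PPV = (sens * prev) / (sens * prev + (1-spec) * (1-prev))
Numerator = 0.75 * 0.12 = 0.09
P(positive and no disease) = (1 - spec) * (1 - prev) = (1 - 0.78) * (1 - 0.12) = 0.1936
Denominator = 0.09 + 0.1936 = 0.2836
PPV = 0.09 / 0.2836 = 0.317348
As percentage = 31.7


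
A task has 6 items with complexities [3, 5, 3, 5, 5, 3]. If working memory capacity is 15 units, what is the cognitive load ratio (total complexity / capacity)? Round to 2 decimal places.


Total complexity = 3 + 5 + 3 + 5 + 5 + 3 = 24
Load = total / capacity = 24 / 15
= 1.60


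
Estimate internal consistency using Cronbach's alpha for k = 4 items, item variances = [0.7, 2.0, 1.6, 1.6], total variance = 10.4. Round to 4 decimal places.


alpha = (k/(k-1)) * (1 - sum(s_i^2)/s_total^2)
sum(item variances) = 5.9
k/(k-1) = 4/3 = 1.333333
1 - 5.9/10.4 = 1 - 0.567308 = 0.432692
alpha = 1.333333 * 0.432692
= 0.5769


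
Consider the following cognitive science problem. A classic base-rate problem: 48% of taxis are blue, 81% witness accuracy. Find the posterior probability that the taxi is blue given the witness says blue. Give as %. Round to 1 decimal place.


P(blue | says blue) = P(says blue | blue)*P(blue) / [P(says blue | blue)*P(blue) + P(says blue | not blue)*P(not blue)]
Numerator = 0.81 * 0.48 = 0.3888
False identification = 0.19 * 0.52 = 0.0988
P = 0.3888 / (0.3888 + 0.0988)
= 0.3888 / 0.4876
As percentage = 79.7


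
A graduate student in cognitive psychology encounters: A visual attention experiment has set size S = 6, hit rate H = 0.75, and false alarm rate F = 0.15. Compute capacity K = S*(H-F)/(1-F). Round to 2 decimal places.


K = S * (H - F) / (1 - F)
H - F = 0.6
1 - F = 0.85
K = 6 * 0.6 / 0.85
= 4.24


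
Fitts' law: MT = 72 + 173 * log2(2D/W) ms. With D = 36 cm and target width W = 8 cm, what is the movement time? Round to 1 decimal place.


MT = 72 + 173 * log2(2*36/8)
2D/W = 9.0
log2(9.0) = 3.1699
MT = 72 + 173 * 3.1699
= 620.4 ms


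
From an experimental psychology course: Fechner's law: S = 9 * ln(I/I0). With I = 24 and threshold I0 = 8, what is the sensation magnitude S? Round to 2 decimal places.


S = 9 * ln(24/8)
I/I0 = 3.0
ln(3.0) = 1.0986
S = 9 * 1.0986
= 9.89


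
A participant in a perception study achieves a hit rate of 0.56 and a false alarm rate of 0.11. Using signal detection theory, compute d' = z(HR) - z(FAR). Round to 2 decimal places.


d' = z(HR) - z(FAR)
z(0.56) = 0.151
z(0.11) = -1.2265
d' = 0.151 - -1.2265
= 1.38


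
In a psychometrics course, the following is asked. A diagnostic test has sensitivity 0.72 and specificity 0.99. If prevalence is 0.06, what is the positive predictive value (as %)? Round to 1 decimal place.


PPV = (sens * prev) / (sens * prev + (1-spec) * (1-prev))
Numerator = 0.72 * 0.06 = 0.0432
P(positive and no disease) = (1 - spec) * (1 - prev) = (1 - 0.99) * (1 - 0.06) = 0.0094
Denominator = 0.0432 + 0.0094 = 0.0526
PPV = 0.0432 / 0.0526 = 0.821293
As percentage = 82.1


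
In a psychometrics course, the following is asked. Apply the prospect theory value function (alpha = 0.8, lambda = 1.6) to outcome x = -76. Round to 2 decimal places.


Since x = -76 < 0, use v(x) = -lambda*(-x)^alpha
(-x) = 76
76^0.8 = 31.9632
v(-76) = -1.6 * 31.9632
= -51.14


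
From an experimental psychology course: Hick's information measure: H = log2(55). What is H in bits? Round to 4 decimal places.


H = log2(n)
H = log2(55)
= 5.7814


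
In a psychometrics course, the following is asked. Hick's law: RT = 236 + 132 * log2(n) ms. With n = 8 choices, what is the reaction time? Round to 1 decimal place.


RT = 236 + 132 * log2(8)
log2(8) = 3.0
RT = 236 + 132 * 3.0
= 236 + 396.0
= 632.0 ms


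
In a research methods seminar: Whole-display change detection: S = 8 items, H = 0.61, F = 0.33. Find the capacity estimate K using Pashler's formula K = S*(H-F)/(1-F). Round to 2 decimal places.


K = S * (H - F) / (1 - F)
H - F = 0.28
1 - F = 0.67
K = 8 * 0.28 / 0.67
= 3.34


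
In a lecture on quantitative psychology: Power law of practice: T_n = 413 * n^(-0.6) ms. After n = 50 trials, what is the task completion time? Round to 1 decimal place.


T_n = 413 * 50^(-0.6)
50^(-0.6) = 0.095635
T_n = 413 * 0.095635
= 39.5 ms


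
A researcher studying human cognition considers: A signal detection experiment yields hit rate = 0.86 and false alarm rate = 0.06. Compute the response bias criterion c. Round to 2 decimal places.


c = -0.5 * (z(HR) + z(FAR))
z(0.86) = 1.0803
z(0.06) = -1.5548
c = -0.5 * (1.0803 + -1.5548)
= -0.5 * -0.4745
= 0.24


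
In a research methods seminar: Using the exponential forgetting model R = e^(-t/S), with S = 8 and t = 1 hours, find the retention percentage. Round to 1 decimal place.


R = e^(-t/S)
-t/S = -1/8 = -0.125
R = e^(-0.125) = 0.882497
Percentage = 0.882497 * 100
= 88.2


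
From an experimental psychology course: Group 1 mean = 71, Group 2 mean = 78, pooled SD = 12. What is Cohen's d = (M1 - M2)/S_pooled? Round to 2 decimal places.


Cohen's d = (M1 - M2) / S_pooled
= (71 - 78) / 12
= -7 / 12
= -0.58


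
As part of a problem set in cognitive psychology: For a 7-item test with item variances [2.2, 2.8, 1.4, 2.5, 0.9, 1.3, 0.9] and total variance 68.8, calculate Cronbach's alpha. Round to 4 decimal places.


alpha = (k/(k-1)) * (1 - sum(s_i^2)/s_total^2)
sum(item variances) = 12.0
k/(k-1) = 7/6 = 1.166667
1 - 12.0/68.8 = 1 - 0.174419 = 0.825581
alpha = 1.166667 * 0.825581
= 0.9632


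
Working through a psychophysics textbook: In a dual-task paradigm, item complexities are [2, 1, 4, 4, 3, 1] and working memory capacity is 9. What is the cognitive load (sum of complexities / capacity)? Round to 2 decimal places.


Total complexity = 2 + 1 + 4 + 4 + 3 + 1 = 15
Load = total / capacity = 15 / 9
= 1.67


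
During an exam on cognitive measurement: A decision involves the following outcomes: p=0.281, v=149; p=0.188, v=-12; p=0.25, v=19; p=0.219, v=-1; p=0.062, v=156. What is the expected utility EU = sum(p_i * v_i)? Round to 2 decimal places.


EU = sum(p_i * v_i)
0.281 * 149 = 41.869
0.188 * -12 = -2.256
0.25 * 19 = 4.75
0.219 * -1 = -0.219
0.062 * 156 = 9.672
EU = 41.869 + -2.256 + 4.75 + -0.219 + 9.672
= 53.82


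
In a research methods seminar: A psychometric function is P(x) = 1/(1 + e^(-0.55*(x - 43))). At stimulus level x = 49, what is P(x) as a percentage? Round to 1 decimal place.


P(x) = 1/(1 + e^(-0.55*(49 - 43)))
Exponent = -0.55 * 6 = -3.3
e^(-3.3) = 0.036883
P = 1/(1 + 0.036883) = 0.964429
Percentage = 96.4


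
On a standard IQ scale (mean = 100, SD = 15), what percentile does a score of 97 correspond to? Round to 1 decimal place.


z = (IQ - mean) / SD
z = (97 - 100) / 15 = -0.2
Percentile = Phi(-0.2) * 100
Phi(-0.2) = 0.42074
= 42.1


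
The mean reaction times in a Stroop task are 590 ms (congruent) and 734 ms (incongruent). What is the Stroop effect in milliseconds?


Stroop effect = RT(incongruent) - RT(congruent)
= 734 - 590
= 144 ms


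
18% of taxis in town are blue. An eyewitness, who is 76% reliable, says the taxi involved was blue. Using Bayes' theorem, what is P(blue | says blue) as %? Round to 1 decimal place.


P(blue | says blue) = P(says blue | blue)*P(blue) / [P(says blue | blue)*P(blue) + P(says blue | not blue)*P(not blue)]
Numerator = 0.76 * 0.18 = 0.1368
False identification = 0.24 * 0.82 = 0.1968
P = 0.1368 / (0.1368 + 0.1968)
= 0.1368 / 0.3336
As percentage = 41.0


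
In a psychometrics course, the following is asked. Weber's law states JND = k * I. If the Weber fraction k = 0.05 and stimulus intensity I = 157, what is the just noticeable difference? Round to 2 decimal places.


JND = k * I
JND = 0.05 * 157
= 7.85


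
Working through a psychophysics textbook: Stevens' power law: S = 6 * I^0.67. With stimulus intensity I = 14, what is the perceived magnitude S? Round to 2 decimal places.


S = 6 * 14^0.67
14^0.67 = 5.8601
S = 6 * 5.8601
= 35.16


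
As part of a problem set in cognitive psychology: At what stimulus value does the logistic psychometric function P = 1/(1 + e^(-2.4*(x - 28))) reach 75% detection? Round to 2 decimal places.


At P = 0.75: 0.75 = 1/(1 + e^(-k*(x-x0)))
Solving: e^(-k*(x-x0)) = 1/3
x = x0 + ln(3)/k
ln(3) = 1.0986
x = 28 + 1.0986/2.4
= 28 + 0.4578
= 28.46


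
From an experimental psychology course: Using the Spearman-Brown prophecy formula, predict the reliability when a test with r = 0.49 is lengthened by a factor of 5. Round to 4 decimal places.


r_new = n*r / (1 + (n-1)*r)
Numerator = 5 * 0.49 = 2.45
Denominator = 1 + 4 * 0.49 = 2.96
r_new = 2.45 / 2.96
= 0.8277


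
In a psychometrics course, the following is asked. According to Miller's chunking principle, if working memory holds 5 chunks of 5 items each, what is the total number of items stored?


Total items = chunks * items_per_chunk
= 5 * 5
= 25


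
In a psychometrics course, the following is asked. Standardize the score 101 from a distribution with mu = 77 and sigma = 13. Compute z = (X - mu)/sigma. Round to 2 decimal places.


z = (X - mu) / sigma
= (101 - 77) / 13
= 24 / 13
= 1.85


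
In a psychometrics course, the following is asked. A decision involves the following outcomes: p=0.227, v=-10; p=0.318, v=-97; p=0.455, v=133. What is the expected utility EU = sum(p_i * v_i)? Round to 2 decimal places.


EU = sum(p_i * v_i)
0.227 * -10 = -2.27
0.318 * -97 = -30.846
0.455 * 133 = 60.515
EU = -2.27 + -30.846 + 60.515
= 27.40


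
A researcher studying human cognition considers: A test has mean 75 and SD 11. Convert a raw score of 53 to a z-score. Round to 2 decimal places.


z = (X - mu) / sigma
= (53 - 75) / 11
= -22 / 11
= -2.00


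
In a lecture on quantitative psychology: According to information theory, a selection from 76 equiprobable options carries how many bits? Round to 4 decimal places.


H = log2(n)
H = log2(76)
= 6.2479


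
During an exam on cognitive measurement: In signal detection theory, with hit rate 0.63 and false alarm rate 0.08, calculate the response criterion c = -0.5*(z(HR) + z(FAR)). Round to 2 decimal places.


c = -0.5 * (z(HR) + z(FAR))
z(0.63) = 0.3319
z(0.08) = -1.4051
c = -0.5 * (0.3319 + -1.4051)
= -0.5 * -1.0732
= 0.54


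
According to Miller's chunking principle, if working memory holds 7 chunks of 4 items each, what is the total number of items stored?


Total items = chunks * items_per_chunk
= 7 * 4
= 28


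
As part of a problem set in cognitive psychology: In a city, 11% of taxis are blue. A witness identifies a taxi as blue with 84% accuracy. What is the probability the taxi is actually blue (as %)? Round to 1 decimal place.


P(blue | says blue) = P(says blue | blue)*P(blue) / [P(says blue | blue)*P(blue) + P(says blue | not blue)*P(not blue)]
Numerator = 0.84 * 0.11 = 0.0924
False identification = 0.16 * 0.89 = 0.1424
P = 0.0924 / (0.0924 + 0.1424)
= 0.0924 / 0.2348
As percentage = 39.4


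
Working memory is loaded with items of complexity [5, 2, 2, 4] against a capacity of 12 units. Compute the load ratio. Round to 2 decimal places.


Total complexity = 5 + 2 + 2 + 4 = 13
Load = total / capacity = 13 / 12
= 1.08


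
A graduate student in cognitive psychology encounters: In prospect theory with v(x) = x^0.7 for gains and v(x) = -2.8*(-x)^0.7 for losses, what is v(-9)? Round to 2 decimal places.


Since x = -9 < 0, use v(x) = -lambda*(-x)^alpha
(-x) = 9
9^0.7 = 4.6555
v(-9) = -2.8 * 4.6555
= -13.04


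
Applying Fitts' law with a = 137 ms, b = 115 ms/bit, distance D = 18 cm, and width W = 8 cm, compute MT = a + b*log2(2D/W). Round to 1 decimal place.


MT = 137 + 115 * log2(2*18/8)
2D/W = 4.5
log2(4.5) = 2.1699
MT = 137 + 115 * 2.1699
= 386.5 ms


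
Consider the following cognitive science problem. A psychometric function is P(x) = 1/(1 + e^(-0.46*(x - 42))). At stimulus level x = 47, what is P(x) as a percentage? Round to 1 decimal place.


P(x) = 1/(1 + e^(-0.46*(47 - 42)))
Exponent = -0.46 * 5 = -2.3
e^(-2.3) = 0.100259
P = 1/(1 + 0.100259) = 0.908877
Percentage = 90.9


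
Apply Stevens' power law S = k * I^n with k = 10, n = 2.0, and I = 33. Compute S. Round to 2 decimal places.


S = 10 * 33^2.0
33^2.0 = 1089.0
S = 10 * 1089.0
= 10890.00


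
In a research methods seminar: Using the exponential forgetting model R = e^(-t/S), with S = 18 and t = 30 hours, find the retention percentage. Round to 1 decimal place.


R = e^(-t/S)
-t/S = -30/18 = -1.666667
R = e^(-1.666667) = 0.188876
Percentage = 0.188876 * 100
= 18.9


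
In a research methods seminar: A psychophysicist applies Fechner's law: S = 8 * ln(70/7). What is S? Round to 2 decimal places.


S = 8 * ln(70/7)
I/I0 = 10.0
ln(10.0) = 2.3026
S = 8 * 2.3026
= 18.42


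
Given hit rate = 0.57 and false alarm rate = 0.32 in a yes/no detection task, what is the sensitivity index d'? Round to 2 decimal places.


d' = z(HR) - z(FAR)
z(0.57) = 0.1764
z(0.32) = -0.4677
d' = 0.1764 - -0.4677
= 0.64


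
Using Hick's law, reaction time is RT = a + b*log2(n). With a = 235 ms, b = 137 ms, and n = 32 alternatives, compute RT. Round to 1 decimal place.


RT = 235 + 137 * log2(32)
log2(32) = 5.0
RT = 235 + 137 * 5.0
= 235 + 685.0
= 920.0 ms


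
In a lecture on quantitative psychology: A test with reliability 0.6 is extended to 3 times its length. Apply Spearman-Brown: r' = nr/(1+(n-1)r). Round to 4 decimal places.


r_new = n*r / (1 + (n-1)*r)
Numerator = 3 * 0.6 = 1.8
Denominator = 1 + 2 * 0.6 = 2.2
r_new = 1.8 / 2.2
= 0.8182


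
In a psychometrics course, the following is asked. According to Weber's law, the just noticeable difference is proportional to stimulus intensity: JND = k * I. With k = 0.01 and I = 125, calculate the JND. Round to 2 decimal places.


JND = k * I
JND = 0.01 * 125
= 1.25


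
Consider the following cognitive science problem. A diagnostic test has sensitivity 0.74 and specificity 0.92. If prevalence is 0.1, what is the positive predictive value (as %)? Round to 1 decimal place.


PPV = (sens * prev) / (sens * prev + (1-spec) * (1-prev))
Numerator = 0.74 * 0.1 = 0.074
P(positive and no disease) = (1 - spec) * (1 - prev) = (1 - 0.92) * (1 - 0.1) = 0.072
Denominator = 0.074 + 0.072 = 0.146
PPV = 0.074 / 0.146 = 0.506849
As percentage = 50.7


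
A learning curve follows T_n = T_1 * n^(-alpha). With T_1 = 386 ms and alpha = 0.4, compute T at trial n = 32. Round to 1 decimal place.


T_n = 386 * 32^(-0.4)
32^(-0.4) = 0.25
T_n = 386 * 0.25
= 96.5 ms


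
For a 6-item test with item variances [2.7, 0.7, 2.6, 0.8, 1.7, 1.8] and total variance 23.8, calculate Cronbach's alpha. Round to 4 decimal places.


alpha = (k/(k-1)) * (1 - sum(s_i^2)/s_total^2)
sum(item variances) = 10.3
k/(k-1) = 6/5 = 1.2
1 - 10.3/23.8 = 1 - 0.432773 = 0.567227
alpha = 1.2 * 0.567227
= 0.6807


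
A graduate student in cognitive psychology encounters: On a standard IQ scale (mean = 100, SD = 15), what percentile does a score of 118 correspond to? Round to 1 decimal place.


z = (IQ - mean) / SD
z = (118 - 100) / 15 = 1.2
Percentile = Phi(1.2) * 100
Phi(1.2) = 0.88493
= 88.5


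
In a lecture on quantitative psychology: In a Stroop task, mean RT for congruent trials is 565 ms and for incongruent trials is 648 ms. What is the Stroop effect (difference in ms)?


Stroop effect = RT(incongruent) - RT(congruent)
= 648 - 565
= 83 ms


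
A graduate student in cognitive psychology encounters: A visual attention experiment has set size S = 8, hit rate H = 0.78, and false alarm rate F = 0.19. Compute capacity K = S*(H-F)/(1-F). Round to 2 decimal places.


K = S * (H - F) / (1 - F)
H - F = 0.59
1 - F = 0.81
K = 8 * 0.59 / 0.81
= 5.83


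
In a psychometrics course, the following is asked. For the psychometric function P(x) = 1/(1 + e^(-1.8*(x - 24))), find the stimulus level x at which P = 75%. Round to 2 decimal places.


At P = 0.75: 0.75 = 1/(1 + e^(-k*(x-x0)))
Solving: e^(-k*(x-x0)) = 1/3
x = x0 + ln(3)/k
ln(3) = 1.0986
x = 24 + 1.0986/1.8
= 24 + 0.6103
= 24.61


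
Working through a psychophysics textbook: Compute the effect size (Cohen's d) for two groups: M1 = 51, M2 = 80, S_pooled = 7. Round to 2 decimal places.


Cohen's d = (M1 - M2) / S_pooled
= (51 - 80) / 7
= -29 / 7
= -4.14


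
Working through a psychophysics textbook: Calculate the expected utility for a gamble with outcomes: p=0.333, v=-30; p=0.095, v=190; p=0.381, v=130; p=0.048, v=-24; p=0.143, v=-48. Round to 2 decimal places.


EU = sum(p_i * v_i)
0.333 * -30 = -9.99
0.095 * 190 = 18.05
0.381 * 130 = 49.53
0.048 * -24 = -1.152
0.143 * -48 = -6.864
EU = -9.99 + 18.05 + 49.53 + -1.152 + -6.864
= 49.57


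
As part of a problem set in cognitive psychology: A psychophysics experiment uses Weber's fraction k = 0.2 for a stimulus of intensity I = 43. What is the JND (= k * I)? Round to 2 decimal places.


JND = k * I
JND = 0.2 * 43
= 8.60


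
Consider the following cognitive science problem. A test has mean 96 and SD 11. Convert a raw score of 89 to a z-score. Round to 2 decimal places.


z = (X - mu) / sigma
= (89 - 96) / 11
= -7 / 11
= -0.64


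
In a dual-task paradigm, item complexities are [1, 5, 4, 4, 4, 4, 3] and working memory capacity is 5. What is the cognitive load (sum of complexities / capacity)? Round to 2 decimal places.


Total complexity = 1 + 5 + 4 + 4 + 4 + 4 + 3 = 25
Load = total / capacity = 25 / 5
= 5.00


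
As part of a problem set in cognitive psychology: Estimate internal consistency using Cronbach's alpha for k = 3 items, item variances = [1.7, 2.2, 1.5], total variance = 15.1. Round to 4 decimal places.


alpha = (k/(k-1)) * (1 - sum(s_i^2)/s_total^2)
sum(item variances) = 5.4
k/(k-1) = 3/2 = 1.5
1 - 5.4/15.1 = 1 - 0.357616 = 0.642384
alpha = 1.5 * 0.642384
= 0.9636


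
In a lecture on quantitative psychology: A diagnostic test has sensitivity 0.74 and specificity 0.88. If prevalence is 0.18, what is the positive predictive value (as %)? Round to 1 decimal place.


PPV = (sens * prev) / (sens * prev + (1-spec) * (1-prev))
Numerator = 0.74 * 0.18 = 0.1332
P(positive and no disease) = (1 - spec) * (1 - prev) = (1 - 0.88) * (1 - 0.18) = 0.0984
Denominator = 0.1332 + 0.0984 = 0.2316
PPV = 0.1332 / 0.2316 = 0.57513
As percentage = 57.5


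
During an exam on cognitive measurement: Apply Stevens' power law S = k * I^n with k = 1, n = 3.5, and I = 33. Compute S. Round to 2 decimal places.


S = 1 * 33^3.5
33^3.5 = 206442.3478
S = 1 * 206442.3478
= 206442.35


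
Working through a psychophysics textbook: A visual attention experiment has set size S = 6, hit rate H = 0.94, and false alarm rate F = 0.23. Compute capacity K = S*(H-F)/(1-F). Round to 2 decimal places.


K = S * (H - F) / (1 - F)
H - F = 0.71
1 - F = 0.77
K = 6 * 0.71 / 0.77
= 5.53


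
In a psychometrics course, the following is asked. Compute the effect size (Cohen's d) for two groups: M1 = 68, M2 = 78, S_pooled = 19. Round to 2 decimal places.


Cohen's d = (M1 - M2) / S_pooled
= (68 - 78) / 19
= -10 / 19
= -0.53


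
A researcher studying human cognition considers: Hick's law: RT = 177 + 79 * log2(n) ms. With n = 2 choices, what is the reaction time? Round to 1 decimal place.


RT = 177 + 79 * log2(2)
log2(2) = 1.0
RT = 177 + 79 * 1.0
= 177 + 79.0
= 256.0 ms


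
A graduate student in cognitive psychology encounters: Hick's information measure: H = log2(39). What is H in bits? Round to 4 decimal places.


H = log2(n)
H = log2(39)
= 5.2854


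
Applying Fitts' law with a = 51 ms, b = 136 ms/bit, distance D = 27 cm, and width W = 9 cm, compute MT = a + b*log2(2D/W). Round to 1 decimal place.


MT = 51 + 136 * log2(2*27/9)
2D/W = 6.0
log2(6.0) = 2.585
MT = 51 + 136 * 2.585
= 402.6 ms


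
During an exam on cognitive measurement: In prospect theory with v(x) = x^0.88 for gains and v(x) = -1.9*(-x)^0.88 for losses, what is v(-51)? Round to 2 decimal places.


Since x = -51 < 0, use v(x) = -lambda*(-x)^alpha
(-x) = 51
51^0.88 = 31.8172
v(-51) = -1.9 * 31.8172
= -60.45


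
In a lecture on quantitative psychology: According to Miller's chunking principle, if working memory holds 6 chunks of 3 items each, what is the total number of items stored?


Total items = chunks * items_per_chunk
= 6 * 3
= 18


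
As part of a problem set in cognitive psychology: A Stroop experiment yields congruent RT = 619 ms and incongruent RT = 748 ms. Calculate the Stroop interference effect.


Stroop effect = RT(incongruent) - RT(congruent)
= 748 - 619
= 129 ms


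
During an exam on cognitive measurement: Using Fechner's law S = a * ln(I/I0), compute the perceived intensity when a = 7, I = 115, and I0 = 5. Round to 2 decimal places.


S = 7 * ln(115/5)
I/I0 = 23.0
ln(23.0) = 3.1355
S = 7 * 3.1355
= 21.95


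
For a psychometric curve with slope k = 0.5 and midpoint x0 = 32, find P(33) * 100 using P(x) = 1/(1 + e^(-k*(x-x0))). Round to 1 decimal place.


P(x) = 1/(1 + e^(-0.5*(33 - 32)))
Exponent = -0.5 * 1 = -0.5
e^(-0.5) = 0.606531
P = 1/(1 + 0.606531) = 0.622459
Percentage = 62.2


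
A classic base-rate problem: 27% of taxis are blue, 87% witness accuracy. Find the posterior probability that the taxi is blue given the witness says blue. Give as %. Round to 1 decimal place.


P(blue | says blue) = P(says blue | blue)*P(blue) / [P(says blue | blue)*P(blue) + P(says blue | not blue)*P(not blue)]
Numerator = 0.87 * 0.27 = 0.2349
False identification = 0.13 * 0.73 = 0.0949
P = 0.2349 / (0.2349 + 0.0949)
= 0.2349 / 0.3298
As percentage = 71.2


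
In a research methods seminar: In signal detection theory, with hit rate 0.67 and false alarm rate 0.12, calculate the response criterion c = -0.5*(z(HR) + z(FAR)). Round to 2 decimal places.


c = -0.5 * (z(HR) + z(FAR))
z(0.67) = 0.4399
z(0.12) = -1.175
c = -0.5 * (0.4399 + -1.175)
= -0.5 * -0.7351
= 0.37


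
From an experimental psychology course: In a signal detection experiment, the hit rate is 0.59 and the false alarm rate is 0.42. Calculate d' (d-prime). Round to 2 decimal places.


d' = z(HR) - z(FAR)
z(0.59) = 0.2275
z(0.42) = -0.2019
d' = 0.2275 - -0.2019
= 0.43


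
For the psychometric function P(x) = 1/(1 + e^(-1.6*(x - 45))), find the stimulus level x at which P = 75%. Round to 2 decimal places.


At P = 0.75: 0.75 = 1/(1 + e^(-k*(x-x0)))
Solving: e^(-k*(x-x0)) = 1/3
x = x0 + ln(3)/k
ln(3) = 1.0986
x = 45 + 1.0986/1.6
= 45 + 0.6866
= 45.69


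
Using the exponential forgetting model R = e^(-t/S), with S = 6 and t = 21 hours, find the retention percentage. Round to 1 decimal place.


R = e^(-t/S)
-t/S = -21/6 = -3.5
R = e^(-3.5) = 0.030197
Percentage = 0.030197 * 100
= 3.0


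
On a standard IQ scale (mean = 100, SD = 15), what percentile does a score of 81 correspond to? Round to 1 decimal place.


z = (IQ - mean) / SD
z = (81 - 100) / 15 = -1.2667
Percentile = Phi(-1.2667) * 100
Phi(-1.2667) = 0.102631
= 10.3


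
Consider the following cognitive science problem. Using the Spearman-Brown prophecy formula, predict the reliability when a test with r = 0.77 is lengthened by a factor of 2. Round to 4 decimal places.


r_new = n*r / (1 + (n-1)*r)
Numerator = 2 * 0.77 = 1.54
Denominator = 1 + 1 * 0.77 = 1.77
r_new = 1.54 / 1.77
= 0.8701


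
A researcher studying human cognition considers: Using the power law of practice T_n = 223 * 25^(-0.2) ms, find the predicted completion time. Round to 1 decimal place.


T_n = 223 * 25^(-0.2)
25^(-0.2) = 0.525306
T_n = 223 * 0.525306
= 117.1 ms


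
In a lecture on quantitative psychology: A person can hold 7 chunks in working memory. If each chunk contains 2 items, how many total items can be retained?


Total items = chunks * items_per_chunk
= 7 * 2
= 14


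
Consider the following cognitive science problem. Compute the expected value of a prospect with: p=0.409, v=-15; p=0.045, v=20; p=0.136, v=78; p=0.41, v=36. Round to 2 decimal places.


EU = sum(p_i * v_i)
0.409 * -15 = -6.135
0.045 * 20 = 0.9
0.136 * 78 = 10.608
0.41 * 36 = 14.76
EU = -6.135 + 0.9 + 10.608 + 14.76
= 20.13


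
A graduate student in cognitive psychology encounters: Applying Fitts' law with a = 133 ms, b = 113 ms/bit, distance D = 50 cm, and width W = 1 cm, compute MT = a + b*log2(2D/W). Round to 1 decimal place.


MT = 133 + 113 * log2(2*50/1)
2D/W = 100.0
log2(100.0) = 6.6439
MT = 133 + 113 * 6.6439
= 883.8 ms


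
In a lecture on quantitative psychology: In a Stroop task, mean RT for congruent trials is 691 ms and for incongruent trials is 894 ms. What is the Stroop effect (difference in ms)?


Stroop effect = RT(incongruent) - RT(congruent)
= 894 - 691
= 203 ms


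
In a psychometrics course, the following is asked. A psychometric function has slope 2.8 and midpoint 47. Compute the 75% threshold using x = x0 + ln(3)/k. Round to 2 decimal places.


At P = 0.75: 0.75 = 1/(1 + e^(-k*(x-x0)))
Solving: e^(-k*(x-x0)) = 1/3
x = x0 + ln(3)/k
ln(3) = 1.0986
x = 47 + 1.0986/2.8
= 47 + 0.3924
= 47.39


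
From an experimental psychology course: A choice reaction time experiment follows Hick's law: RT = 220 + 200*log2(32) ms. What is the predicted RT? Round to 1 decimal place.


RT = 220 + 200 * log2(32)
log2(32) = 5.0
RT = 220 + 200 * 5.0
= 220 + 1000.0
= 1220.0 ms


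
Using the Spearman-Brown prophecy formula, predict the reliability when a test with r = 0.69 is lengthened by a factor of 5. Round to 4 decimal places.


r_new = n*r / (1 + (n-1)*r)
Numerator = 5 * 0.69 = 3.45
Denominator = 1 + 4 * 0.69 = 3.76
r_new = 3.45 / 3.76
= 0.9176


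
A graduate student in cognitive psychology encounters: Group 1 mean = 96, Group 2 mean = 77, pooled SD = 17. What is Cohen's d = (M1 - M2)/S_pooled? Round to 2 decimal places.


Cohen's d = (M1 - M2) / S_pooled
= (96 - 77) / 17
= 19 / 17
= 1.12


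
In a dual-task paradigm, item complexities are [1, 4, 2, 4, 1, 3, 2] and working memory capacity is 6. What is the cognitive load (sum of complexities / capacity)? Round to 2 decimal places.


Total complexity = 1 + 4 + 2 + 4 + 1 + 3 + 2 = 17
Load = total / capacity = 17 / 6
= 2.83


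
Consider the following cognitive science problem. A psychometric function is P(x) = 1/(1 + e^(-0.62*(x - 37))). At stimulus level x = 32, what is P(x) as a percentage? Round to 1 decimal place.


P(x) = 1/(1 + e^(-0.62*(32 - 37)))
Exponent = -0.62 * -5 = 3.1
e^(3.1) = 22.197951
P = 1/(1 + 22.197951) = 0.043107
Percentage = 4.3


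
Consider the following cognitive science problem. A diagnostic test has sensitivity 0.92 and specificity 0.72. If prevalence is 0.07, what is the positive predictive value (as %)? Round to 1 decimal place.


PPV = (sens * prev) / (sens * prev + (1-spec) * (1-prev))
Numerator = 0.92 * 0.07 = 0.0644
P(positive and no disease) = (1 - spec) * (1 - prev) = (1 - 0.72) * (1 - 0.07) = 0.2604
Denominator = 0.0644 + 0.2604 = 0.3248
PPV = 0.0644 / 0.3248 = 0.198276
As percentage = 19.8


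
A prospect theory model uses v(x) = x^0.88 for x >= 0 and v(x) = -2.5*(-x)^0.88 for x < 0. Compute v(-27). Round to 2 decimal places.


Since x = -27 < 0, use v(x) = -lambda*(-x)^alpha
(-x) = 27
27^0.88 = 18.1803
v(-27) = -2.5 * 18.1803
= -45.45


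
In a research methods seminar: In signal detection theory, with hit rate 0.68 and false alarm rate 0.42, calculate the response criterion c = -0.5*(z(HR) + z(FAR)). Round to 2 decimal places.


c = -0.5 * (z(HR) + z(FAR))
z(0.68) = 0.4677
z(0.42) = -0.2019
c = -0.5 * (0.4677 + -0.2019)
= -0.5 * 0.2658
= -0.13


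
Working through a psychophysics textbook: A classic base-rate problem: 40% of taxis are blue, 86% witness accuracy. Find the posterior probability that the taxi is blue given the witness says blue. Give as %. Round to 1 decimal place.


P(blue | says blue) = P(says blue | blue)*P(blue) / [P(says blue | blue)*P(blue) + P(says blue | not blue)*P(not blue)]
Numerator = 0.86 * 0.4 = 0.344
False identification = 0.14 * 0.6 = 0.084
P = 0.344 / (0.344 + 0.084)
= 0.344 / 0.428
As percentage = 80.4


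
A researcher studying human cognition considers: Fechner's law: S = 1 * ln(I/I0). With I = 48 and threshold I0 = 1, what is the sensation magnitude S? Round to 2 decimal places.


S = 1 * ln(48/1)
I/I0 = 48.0
ln(48.0) = 3.8712
S = 1 * 3.8712
= 3.87


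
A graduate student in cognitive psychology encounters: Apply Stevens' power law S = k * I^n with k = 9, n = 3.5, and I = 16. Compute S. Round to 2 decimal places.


S = 9 * 16^3.5
16^3.5 = 16384.0
S = 9 * 16384.0
= 147456.00


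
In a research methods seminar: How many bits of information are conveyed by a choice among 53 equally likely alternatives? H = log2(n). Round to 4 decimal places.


H = log2(n)
H = log2(53)
= 5.7279


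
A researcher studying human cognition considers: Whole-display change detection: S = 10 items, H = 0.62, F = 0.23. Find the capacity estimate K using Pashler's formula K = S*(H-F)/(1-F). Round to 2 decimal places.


K = S * (H - F) / (1 - F)
H - F = 0.39
1 - F = 0.77
K = 10 * 0.39 / 0.77
= 5.06


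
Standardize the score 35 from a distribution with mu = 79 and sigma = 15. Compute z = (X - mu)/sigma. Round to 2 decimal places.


z = (X - mu) / sigma
= (35 - 79) / 15
= -44 / 15
= -2.93


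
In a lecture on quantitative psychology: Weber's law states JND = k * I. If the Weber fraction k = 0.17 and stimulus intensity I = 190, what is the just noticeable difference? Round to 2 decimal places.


JND = k * I
JND = 0.17 * 190
= 32.30


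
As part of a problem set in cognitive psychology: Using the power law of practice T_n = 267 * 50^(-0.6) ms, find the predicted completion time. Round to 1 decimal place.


T_n = 267 * 50^(-0.6)
50^(-0.6) = 0.095635
T_n = 267 * 0.095635
= 25.5 ms


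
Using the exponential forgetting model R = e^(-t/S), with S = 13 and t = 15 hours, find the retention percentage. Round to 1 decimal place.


R = e^(-t/S)
-t/S = -15/13 = -1.153846
R = e^(-1.153846) = 0.315421
Percentage = 0.315421 * 100
= 31.5


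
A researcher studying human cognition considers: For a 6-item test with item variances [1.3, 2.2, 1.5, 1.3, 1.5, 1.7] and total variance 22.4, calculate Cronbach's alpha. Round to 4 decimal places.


alpha = (k/(k-1)) * (1 - sum(s_i^2)/s_total^2)
sum(item variances) = 9.5
k/(k-1) = 6/5 = 1.2
1 - 9.5/22.4 = 1 - 0.424107 = 0.575893
alpha = 1.2 * 0.575893
= 0.6911


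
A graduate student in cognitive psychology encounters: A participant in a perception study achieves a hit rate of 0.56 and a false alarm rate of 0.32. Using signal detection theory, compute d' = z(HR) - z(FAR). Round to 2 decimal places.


d' = z(HR) - z(FAR)
z(0.56) = 0.151
z(0.32) = -0.4677
d' = 0.151 - -0.4677
= 0.62


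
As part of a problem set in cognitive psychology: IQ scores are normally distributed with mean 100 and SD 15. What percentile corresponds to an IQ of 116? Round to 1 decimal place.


z = (IQ - mean) / SD
z = (116 - 100) / 15 = 1.0667
Percentile = Phi(1.0667) * 100
Phi(1.0667) = 0.856946
= 85.7


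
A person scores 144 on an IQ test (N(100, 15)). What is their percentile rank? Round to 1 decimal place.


z = (IQ - mean) / SD
z = (144 - 100) / 15 = 2.9333
Percentile = Phi(2.9333) * 100
Phi(2.9333) = 0.998323
= 99.8


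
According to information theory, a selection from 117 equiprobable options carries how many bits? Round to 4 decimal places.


H = log2(n)
H = log2(117)
= 6.8704


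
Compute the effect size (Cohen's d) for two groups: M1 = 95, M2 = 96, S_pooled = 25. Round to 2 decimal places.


Cohen's d = (M1 - M2) / S_pooled
= (95 - 96) / 25
= -1 / 25
= -0.04


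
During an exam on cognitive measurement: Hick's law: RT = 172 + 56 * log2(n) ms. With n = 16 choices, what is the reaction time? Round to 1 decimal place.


RT = 172 + 56 * log2(16)
log2(16) = 4.0
RT = 172 + 56 * 4.0
= 172 + 224.0
= 396.0 ms


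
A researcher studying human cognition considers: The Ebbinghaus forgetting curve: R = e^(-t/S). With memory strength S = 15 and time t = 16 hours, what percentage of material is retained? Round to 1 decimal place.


R = e^(-t/S)
-t/S = -16/15 = -1.066667
R = e^(-1.066667) = 0.344154
Percentage = 0.344154 * 100
= 34.4


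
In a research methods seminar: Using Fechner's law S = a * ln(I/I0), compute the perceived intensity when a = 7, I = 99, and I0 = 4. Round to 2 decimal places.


S = 7 * ln(99/4)
I/I0 = 24.75
ln(24.75) = 3.2088
S = 7 * 3.2088
= 22.46


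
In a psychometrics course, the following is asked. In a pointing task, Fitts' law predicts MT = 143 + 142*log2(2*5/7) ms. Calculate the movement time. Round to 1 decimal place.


MT = 143 + 142 * log2(2*5/7)
2D/W = 1.428571
log2(1.428571) = 0.5146
MT = 143 + 142 * 0.5146
= 216.1 ms


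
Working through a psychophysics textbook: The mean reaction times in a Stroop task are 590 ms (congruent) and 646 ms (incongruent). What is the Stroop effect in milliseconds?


Stroop effect = RT(incongruent) - RT(congruent)
= 646 - 590
= 56 ms


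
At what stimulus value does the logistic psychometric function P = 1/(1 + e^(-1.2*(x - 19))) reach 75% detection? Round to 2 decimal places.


At P = 0.75: 0.75 = 1/(1 + e^(-k*(x-x0)))
Solving: e^(-k*(x-x0)) = 1/3
x = x0 + ln(3)/k
ln(3) = 1.0986
x = 19 + 1.0986/1.2
= 19 + 0.9155
= 19.92


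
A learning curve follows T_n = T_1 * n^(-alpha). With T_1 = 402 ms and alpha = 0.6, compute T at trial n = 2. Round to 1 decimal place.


T_n = 402 * 2^(-0.6)
2^(-0.6) = 0.659754
T_n = 402 * 0.659754
= 265.2 ms


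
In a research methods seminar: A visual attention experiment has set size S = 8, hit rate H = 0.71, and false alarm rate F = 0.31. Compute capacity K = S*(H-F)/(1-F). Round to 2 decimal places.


K = S * (H - F) / (1 - F)
H - F = 0.4
1 - F = 0.69
K = 8 * 0.4 / 0.69
= 4.64


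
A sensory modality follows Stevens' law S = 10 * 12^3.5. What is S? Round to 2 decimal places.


S = 10 * 12^3.5
12^3.5 = 5985.9676
S = 10 * 5985.9676
= 59859.68


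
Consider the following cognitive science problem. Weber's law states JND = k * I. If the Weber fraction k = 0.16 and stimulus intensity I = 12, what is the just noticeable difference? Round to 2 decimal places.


JND = k * I
JND = 0.16 * 12
= 1.92


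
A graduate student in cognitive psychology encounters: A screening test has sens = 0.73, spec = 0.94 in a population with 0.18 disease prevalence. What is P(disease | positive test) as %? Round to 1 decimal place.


PPV = (sens * prev) / (sens * prev + (1-spec) * (1-prev))
Numerator = 0.73 * 0.18 = 0.1314
P(positive and no disease) = (1 - spec) * (1 - prev) = (1 - 0.94) * (1 - 0.18) = 0.0492
Denominator = 0.1314 + 0.0492 = 0.1806
PPV = 0.1314 / 0.1806 = 0.727575
As percentage = 72.8


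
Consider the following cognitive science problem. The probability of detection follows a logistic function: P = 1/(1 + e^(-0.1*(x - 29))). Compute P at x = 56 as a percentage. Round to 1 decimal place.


P(x) = 1/(1 + e^(-0.1*(56 - 29)))
Exponent = -0.1 * 27 = -2.7
e^(-2.7) = 0.067206
P = 1/(1 + 0.067206) = 0.937026
Percentage = 93.7


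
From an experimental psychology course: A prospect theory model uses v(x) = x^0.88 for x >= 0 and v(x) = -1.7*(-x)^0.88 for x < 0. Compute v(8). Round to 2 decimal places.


Since x = 8 >= 0, use v(x) = x^0.88
8^0.88 = 6.2333
v(8) = 6.23


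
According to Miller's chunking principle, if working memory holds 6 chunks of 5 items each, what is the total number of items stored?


Total items = chunks * items_per_chunk
= 6 * 5
= 30


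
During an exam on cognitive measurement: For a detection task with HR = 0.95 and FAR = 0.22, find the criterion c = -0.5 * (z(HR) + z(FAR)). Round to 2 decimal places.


c = -0.5 * (z(HR) + z(FAR))
z(0.95) = 1.6449
z(0.22) = -0.7722
c = -0.5 * (1.6449 + -0.7722)
= -0.5 * 0.8727
= -0.44


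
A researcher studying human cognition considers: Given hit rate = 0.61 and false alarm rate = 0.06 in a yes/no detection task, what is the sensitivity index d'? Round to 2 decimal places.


d' = z(HR) - z(FAR)
z(0.61) = 0.2793
z(0.06) = -1.5548
d' = 0.2793 - -1.5548
= 1.83


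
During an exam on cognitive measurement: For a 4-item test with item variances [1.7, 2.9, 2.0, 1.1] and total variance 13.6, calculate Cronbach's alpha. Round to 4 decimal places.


alpha = (k/(k-1)) * (1 - sum(s_i^2)/s_total^2)
sum(item variances) = 7.7
k/(k-1) = 4/3 = 1.333333
1 - 7.7/13.6 = 1 - 0.566176 = 0.433824
alpha = 1.333333 * 0.433824
= 0.5784


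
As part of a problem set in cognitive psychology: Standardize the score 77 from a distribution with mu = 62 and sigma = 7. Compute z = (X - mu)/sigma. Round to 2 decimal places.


z = (X - mu) / sigma
= (77 - 62) / 7
= 15 / 7
= 2.14


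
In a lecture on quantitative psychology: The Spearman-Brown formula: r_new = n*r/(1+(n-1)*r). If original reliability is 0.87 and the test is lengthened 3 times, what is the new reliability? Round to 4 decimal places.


r_new = n*r / (1 + (n-1)*r)
Numerator = 3 * 0.87 = 2.61
Denominator = 1 + 2 * 0.87 = 2.74
r_new = 2.61 / 2.74
= 0.9526


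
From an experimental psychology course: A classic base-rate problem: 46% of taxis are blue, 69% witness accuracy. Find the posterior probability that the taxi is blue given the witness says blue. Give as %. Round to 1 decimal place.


P(blue | says blue) = P(says blue | blue)*P(blue) / [P(says blue | blue)*P(blue) + P(says blue | not blue)*P(not blue)]
Numerator = 0.69 * 0.46 = 0.3174
False identification = 0.31 * 0.54 = 0.1674
P = 0.3174 / (0.3174 + 0.1674)
= 0.3174 / 0.4848
As percentage = 65.5


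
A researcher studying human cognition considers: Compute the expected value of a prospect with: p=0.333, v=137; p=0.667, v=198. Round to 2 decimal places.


EU = sum(p_i * v_i)
0.333 * 137 = 45.621
0.667 * 198 = 132.066
EU = 45.621 + 132.066
= 177.69


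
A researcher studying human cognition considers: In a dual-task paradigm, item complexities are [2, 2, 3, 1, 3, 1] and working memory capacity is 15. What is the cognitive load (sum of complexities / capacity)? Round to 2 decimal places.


Total complexity = 2 + 2 + 3 + 1 + 3 + 1 = 12
Load = total / capacity = 12 / 15
= 0.80


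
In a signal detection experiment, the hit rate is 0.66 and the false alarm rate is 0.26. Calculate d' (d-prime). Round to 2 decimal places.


d' = z(HR) - z(FAR)
z(0.66) = 0.4125
z(0.26) = -0.6433
d' = 0.4125 - -0.6433
= 1.06


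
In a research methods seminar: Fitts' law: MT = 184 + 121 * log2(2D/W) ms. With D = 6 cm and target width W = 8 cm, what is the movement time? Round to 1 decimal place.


MT = 184 + 121 * log2(2*6/8)
2D/W = 1.5
log2(1.5) = 0.585
MT = 184 + 121 * 0.585
= 254.8 ms


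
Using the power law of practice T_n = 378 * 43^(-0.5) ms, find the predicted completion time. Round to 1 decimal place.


T_n = 378 * 43^(-0.5)
43^(-0.5) = 0.152499
T_n = 378 * 0.152499
= 57.6 ms


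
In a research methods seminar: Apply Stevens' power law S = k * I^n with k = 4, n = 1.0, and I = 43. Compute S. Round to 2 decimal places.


S = 4 * 43^1.0
43^1.0 = 43.0
S = 4 * 43.0
= 172.00


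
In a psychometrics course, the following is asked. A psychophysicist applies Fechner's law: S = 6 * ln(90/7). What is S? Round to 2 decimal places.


S = 6 * ln(90/7)
I/I0 = 12.857143
ln(12.857143) = 2.5539
S = 6 * 2.5539
= 15.32
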